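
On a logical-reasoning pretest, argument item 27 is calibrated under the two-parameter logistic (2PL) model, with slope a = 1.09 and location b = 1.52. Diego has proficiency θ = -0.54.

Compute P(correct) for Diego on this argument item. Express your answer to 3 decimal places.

P(θ) = 1 / (1 + exp(−a(θ − b)))
Exponent: 1.09 × (-0.54 − 1.52) = -2.2454
1/(1 + e^{2.2454}) = 0.0957

0.096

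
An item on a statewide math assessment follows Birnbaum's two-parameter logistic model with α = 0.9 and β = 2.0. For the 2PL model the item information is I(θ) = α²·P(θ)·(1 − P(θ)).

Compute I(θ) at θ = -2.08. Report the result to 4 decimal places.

P = 1/(1+e^{3.6720}) = 0.0248
P(1−P) = 0.0248 × 0.9752 = 0.0242
I = α² × P(1−P) = 0.9² × 0.0242 = 0.01959

0.0196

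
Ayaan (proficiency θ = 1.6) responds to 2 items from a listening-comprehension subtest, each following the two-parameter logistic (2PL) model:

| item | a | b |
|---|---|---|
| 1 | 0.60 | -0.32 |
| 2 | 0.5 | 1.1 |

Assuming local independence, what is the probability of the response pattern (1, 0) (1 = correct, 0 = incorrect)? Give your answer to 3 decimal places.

0.333

P(θ) = 1 / (1 + exp(−a(θ − b)))
P_1 = 1/(1+e^{-1.1520}) = 0.7599
P_2 = 1/(1+e^{-0.2500}) = 0.5622
L = P_1 × (1−P_2) = 0.7599 × 0.4378 = 0.33269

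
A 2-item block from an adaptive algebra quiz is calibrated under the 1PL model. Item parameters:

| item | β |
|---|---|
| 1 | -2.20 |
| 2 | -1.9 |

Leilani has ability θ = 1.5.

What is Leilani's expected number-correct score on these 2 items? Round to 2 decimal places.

1.94

P(θ) = 1 / (1 + exp(−(θ − β)))
P_1 = 1/(1+e^{-3.7000}) = 0.9759
P_2 = 1/(1+e^{-3.4000}) = 0.9677
E[score] = 0.9759 + 0.9677 = 1.9436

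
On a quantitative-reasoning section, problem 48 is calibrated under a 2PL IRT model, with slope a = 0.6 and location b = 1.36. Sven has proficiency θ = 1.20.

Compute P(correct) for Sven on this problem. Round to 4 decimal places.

P(θ) = 1 / (1 + exp(−a(θ − b)))
Exponent: 0.6 × (1.20 − 1.36) = -0.0960
1/(1 + e^{0.0960}) = 0.4760

0.4760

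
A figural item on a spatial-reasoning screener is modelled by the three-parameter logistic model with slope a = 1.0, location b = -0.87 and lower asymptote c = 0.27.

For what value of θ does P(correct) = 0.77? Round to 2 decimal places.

P(θ) = c + (1 − c) · 1 / (1 + exp(−a(θ − b)))
Remove guessing floor: (0.77 − 0.27)/(1 − 0.27) = 0.6849
logit = ln(0.6849/0.3151) = 0.7765
θ = b + logit/(a) = -0.87 + 0.7765/1.0000 = -0.0935

-0.09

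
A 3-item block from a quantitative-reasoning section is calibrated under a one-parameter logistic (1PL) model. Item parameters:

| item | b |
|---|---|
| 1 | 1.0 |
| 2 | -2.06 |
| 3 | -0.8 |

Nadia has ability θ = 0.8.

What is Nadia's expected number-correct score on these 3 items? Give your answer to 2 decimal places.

2.23

P(θ) = 1 / (1 + exp(−(θ − b)))
P_1 = 1/(1+e^{0.2000}) = 0.4502
P_2 = 1/(1+e^{-2.8600}) = 0.9458
P_3 = 1/(1+e^{-1.6000}) = 0.8320
E[score] = 0.4502 + 0.9458 + 0.8320 = 2.2280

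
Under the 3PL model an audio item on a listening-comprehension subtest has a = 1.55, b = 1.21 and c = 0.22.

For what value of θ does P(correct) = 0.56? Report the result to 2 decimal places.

P(θ) = c + (1 − c) · 1 / (1 + exp(−a(θ − b)))
Remove guessing floor: (0.56 − 0.22)/(1 − 0.22) = 0.4359
logit = ln(0.4359/0.5641) = -0.2578
θ = b + logit/(a) = 1.21 + (-0.2578)/1.5500 = 1.0437

1.04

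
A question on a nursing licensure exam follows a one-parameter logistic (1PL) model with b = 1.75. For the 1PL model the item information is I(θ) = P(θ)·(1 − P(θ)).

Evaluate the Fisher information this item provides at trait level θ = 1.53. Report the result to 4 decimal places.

P = 1/(1+e^{0.2200}) = 0.4452
P(1−P) = 0.4452 × 0.5548 = 0.2470
I = P(1−P) = 0.24700

0.2470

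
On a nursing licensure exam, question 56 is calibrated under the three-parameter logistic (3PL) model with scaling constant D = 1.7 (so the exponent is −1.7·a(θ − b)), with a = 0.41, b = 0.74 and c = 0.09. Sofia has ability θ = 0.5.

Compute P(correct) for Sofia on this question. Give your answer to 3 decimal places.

P(θ) = c + (1 − c) · 1 / (1 + exp(−D·a(θ − b)))
Exponent: 1.7 × 0.41 × (0.5 − 0.74) = -0.1673
1/(1 + e^{0.1673}) = 0.4583
P = 0.09 + 0.91 × 0.4583 = 0.5070

0.507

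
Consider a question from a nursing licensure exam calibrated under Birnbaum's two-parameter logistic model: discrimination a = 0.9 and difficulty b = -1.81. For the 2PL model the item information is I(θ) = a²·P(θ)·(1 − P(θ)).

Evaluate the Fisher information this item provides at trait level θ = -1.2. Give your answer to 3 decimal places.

P = 1/(1+e^{-0.5490}) = 0.6339
P(1−P) = 0.6339 × 0.3661 = 0.2321
I = a² × P(1−P) = 0.9² × 0.2321 = 0.18798

0.188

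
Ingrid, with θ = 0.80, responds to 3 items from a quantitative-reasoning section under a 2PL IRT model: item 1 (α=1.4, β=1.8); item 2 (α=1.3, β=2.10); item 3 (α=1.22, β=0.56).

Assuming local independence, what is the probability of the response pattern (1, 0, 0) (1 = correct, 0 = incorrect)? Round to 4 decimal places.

0.0714

P(θ) = 1 / (1 + exp(−α(θ − β)))
P_1 = 1/(1+e^{1.4000}) = 0.1978
P_2 = 1/(1+e^{1.6900}) = 0.1558
P_3 = 1/(1+e^{-0.2928}) = 0.5727
L = P_1 × (1−P_2) × (1−P_3) = 0.1978 × 0.8442 × 0.4273 = 0.07136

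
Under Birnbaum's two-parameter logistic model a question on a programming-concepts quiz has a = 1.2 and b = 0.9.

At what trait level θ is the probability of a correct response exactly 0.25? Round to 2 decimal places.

P(θ) = 1 / (1 + exp(−a(θ − b)))
logit = ln(0.2500/0.7500) = -1.0986
θ = b + logit/(a) = 0.9 + (-1.0986)/1.2000 = -0.0155

-0.02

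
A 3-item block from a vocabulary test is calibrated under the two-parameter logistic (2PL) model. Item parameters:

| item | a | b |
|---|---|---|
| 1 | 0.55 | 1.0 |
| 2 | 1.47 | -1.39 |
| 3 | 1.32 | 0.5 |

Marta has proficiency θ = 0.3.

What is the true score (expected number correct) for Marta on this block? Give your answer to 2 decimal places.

P(θ) = 1 / (1 + exp(−a(θ − b)))
P_1 = 1/(1+e^{0.3850}) = 0.4049
P_2 = 1/(1+e^{-2.4843}) = 0.9230
P_3 = 1/(1+e^{0.2640}) = 0.4344
E[score] = 0.4049 + 0.9230 + 0.4344 = 1.7623

1.76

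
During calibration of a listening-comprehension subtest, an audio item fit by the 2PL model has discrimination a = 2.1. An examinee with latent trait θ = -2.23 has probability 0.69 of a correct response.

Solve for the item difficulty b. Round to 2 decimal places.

P(θ) = 1 / (1 + exp(−a(θ − b)))
logit(0.69) = ln(0.69/0.31) = 0.8001
b = θ − logit/(a) = -2.23 − 0.8001/2.1000 = -2.6110

-2.61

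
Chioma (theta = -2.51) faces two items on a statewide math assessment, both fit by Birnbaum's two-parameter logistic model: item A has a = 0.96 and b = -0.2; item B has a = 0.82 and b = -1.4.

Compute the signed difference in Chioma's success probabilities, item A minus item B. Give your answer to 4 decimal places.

P(theta) = 1 / (1 + exp(−a(theta − b)))
P_A = 0.0982
P_B = 0.2870
P_A − P_B = -0.1888

-0.1888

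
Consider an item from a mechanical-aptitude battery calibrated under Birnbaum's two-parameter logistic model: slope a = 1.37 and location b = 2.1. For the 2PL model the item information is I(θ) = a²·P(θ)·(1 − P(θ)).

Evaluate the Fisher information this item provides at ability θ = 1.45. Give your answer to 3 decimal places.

0.387

P = 1/(1+e^{0.8905}) = 0.2910
P(1−P) = 0.2910 × 0.7090 = 0.2063
I = a² × P(1−P) = 1.37² × 0.2063 = 0.38725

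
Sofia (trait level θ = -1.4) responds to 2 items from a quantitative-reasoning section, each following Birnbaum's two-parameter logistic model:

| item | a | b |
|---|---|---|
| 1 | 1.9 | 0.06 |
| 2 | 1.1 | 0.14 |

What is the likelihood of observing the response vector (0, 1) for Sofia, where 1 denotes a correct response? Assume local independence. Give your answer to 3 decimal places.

0.146

P(θ) = 1 / (1 + exp(−a(θ − b)))
P_1 = 1/(1+e^{2.7740}) = 0.0587
P_2 = 1/(1+e^{1.6940}) = 0.1553
L = (1−P_1) × P_2 = 0.9413 × 0.1553 = 0.14613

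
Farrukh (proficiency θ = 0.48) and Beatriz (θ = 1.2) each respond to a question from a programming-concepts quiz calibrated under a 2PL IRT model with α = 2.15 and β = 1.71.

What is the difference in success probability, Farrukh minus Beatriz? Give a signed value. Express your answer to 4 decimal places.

P(θ) = 1 / (1 + exp(−α(θ − β)))
P(Farrukh) = 0.0663  [exponent -2.6445]
P(Beatriz) = 0.2504  [exponent -1.0965]
Difference = 0.0663 − 0.2504 = -0.1841

-0.1841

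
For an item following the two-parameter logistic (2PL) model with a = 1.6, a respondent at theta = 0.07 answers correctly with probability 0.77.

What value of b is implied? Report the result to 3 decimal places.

P(theta) = 1 / (1 + exp(−a(theta − b)))
logit(0.77) = ln(0.77/0.23) = 1.2083
b = theta − logit/(a) = 0.07 − 1.2083/1.6000 = -0.6852

-0.685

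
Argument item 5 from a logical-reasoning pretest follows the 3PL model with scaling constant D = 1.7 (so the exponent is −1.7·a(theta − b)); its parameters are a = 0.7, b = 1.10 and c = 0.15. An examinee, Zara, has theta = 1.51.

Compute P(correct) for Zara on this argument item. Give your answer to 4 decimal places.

0.6767

P(theta) = c + (1 − c) · 1 / (1 + exp(−D·a(theta − b)))
Exponent: 1.7 × 0.7 × (1.51 − 1.10) = 0.4879
1/(1 + e^{-0.4879}) = 0.6196
P = 0.15 + 0.85 × 0.6196 = 0.6767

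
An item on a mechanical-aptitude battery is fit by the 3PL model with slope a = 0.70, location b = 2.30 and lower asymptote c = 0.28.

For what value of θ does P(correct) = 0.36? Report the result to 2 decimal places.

-0.67

P(θ) = c + (1 − c) · 1 / (1 + exp(−a(θ − b)))
Remove guessing floor: (0.36 − 0.28)/(1 − 0.28) = 0.1111
logit = ln(0.1111/0.8889) = -2.0794
θ = b + logit/(a) = 2.30 + (-2.0794)/0.7000 = -0.6706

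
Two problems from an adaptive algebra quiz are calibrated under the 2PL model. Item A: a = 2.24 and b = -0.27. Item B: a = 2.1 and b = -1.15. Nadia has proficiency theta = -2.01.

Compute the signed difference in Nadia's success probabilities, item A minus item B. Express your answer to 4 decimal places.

-0.1212

P(theta) = 1 / (1 + exp(−a(theta − b)))
P_A = 0.0199
P_B = 0.1411
P_A − P_B = -0.1212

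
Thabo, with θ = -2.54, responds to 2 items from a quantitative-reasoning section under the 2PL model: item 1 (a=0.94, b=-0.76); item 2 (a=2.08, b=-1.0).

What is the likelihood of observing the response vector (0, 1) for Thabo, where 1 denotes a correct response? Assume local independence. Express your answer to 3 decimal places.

0.033

P(θ) = 1 / (1 + exp(−a(θ − b)))
P_1 = 1/(1+e^{1.6732}) = 0.1580
P_2 = 1/(1+e^{3.2032}) = 0.0390
L = (1−P_1) × P_2 = 0.8420 × 0.0390 = 0.03288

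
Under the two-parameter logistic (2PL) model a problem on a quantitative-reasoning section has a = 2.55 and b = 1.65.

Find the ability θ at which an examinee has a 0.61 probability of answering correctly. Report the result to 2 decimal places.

P(θ) = 1 / (1 + exp(−a(θ − b)))
logit = ln(0.6100/0.3900) = 0.4473
θ = b + logit/(a) = 1.65 + 0.4473/2.5500 = 1.8254

1.83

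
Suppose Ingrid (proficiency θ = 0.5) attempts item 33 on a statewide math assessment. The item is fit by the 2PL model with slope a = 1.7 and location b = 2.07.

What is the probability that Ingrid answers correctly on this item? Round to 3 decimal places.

P(θ) = 1 / (1 + exp(−a(θ − b)))
Exponent: 1.7 × (0.5 − 2.07) = -2.6690
1/(1 + e^{2.6690}) = 0.0648

0.065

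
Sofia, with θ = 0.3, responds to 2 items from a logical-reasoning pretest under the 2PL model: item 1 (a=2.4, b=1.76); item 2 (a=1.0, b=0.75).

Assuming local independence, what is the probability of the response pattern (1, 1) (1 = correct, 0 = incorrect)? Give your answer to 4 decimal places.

0.0114

P(θ) = 1 / (1 + exp(−a(θ − b)))
P_1 = 1/(1+e^{3.5040}) = 0.0292
P_2 = 1/(1+e^{0.4500}) = 0.3894
L = P_1 × P_2 = 0.0292 × 0.3894 = 0.01137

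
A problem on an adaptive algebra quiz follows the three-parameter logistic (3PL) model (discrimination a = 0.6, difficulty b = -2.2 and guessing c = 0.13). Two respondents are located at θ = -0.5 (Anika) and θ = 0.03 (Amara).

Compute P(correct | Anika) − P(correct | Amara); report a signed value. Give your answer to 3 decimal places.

-0.050

P(θ) = c + (1 − c) · 1 / (1 + exp(−a(θ − b)))
P(Anika) = 0.7694  [exponent 1.0200]
P(Amara) = 0.8192  [exponent 1.3380]
Difference = 0.7694 − 0.8192 = -0.0498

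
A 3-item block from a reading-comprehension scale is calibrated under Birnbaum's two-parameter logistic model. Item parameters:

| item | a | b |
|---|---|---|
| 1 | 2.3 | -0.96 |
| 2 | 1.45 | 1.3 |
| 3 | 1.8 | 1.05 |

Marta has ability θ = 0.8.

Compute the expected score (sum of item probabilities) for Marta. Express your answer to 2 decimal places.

1.70

P(θ) = 1 / (1 + exp(−a(θ − b)))
P_1 = 1/(1+e^{-4.0480}) = 0.9828
P_2 = 1/(1+e^{0.7250}) = 0.3263
P_3 = 1/(1+e^{0.4500}) = 0.3894
E[score] = 0.9828 + 0.3263 + 0.3894 = 1.6985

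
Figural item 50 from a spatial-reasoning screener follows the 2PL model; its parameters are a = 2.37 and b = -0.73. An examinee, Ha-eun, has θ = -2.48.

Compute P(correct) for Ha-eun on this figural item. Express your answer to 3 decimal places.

0.016

P(θ) = 1 / (1 + exp(−a(θ − b)))
Exponent: 2.37 × (-2.48 − (-0.73)) = -4.1475
1/(1 + e^{4.1475}) = 0.0156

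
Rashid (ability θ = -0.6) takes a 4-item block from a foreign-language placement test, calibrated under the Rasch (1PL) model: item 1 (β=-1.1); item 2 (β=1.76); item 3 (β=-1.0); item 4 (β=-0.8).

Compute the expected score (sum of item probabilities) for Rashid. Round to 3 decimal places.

1.857

P(θ) = 1 / (1 + exp(−(θ − β)))
P_1 = 1/(1+e^{-0.5000}) = 0.6225
P_2 = 1/(1+e^{2.3600}) = 0.0863
P_3 = 1/(1+e^{-0.4000}) = 0.5987
P_4 = 1/(1+e^{-0.2000}) = 0.5498
E[score] = 0.6225 + 0.0863 + 0.5987 + 0.5498 = 1.8573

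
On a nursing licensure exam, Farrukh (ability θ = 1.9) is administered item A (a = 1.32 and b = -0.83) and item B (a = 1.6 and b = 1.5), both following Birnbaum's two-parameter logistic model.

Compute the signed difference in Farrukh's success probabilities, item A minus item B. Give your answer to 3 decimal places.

P(θ) = 1 / (1 + exp(−a(θ − b)))
P_A = 0.9735
P_B = 0.6548
P_A − P_B = 0.3187

0.319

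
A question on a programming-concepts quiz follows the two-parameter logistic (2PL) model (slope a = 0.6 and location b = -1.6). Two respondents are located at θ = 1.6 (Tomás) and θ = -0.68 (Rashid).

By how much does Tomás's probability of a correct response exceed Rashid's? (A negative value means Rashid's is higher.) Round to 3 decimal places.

P(θ) = 1 / (1 + exp(−a(θ − b)))
P(Tomás) = 0.8721  [exponent 1.9200]
P(Rashid) = 0.6346  [exponent 0.5520]
Difference = 0.8721 − 0.6346 = 0.2375

0.238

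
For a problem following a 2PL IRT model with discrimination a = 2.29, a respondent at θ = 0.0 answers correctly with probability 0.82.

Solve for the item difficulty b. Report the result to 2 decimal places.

-0.66

P(θ) = 1 / (1 + exp(−a(θ − b)))
logit(0.82) = ln(0.82/0.18) = 1.5163
b = θ − logit/(a) = 0.0 − 1.5163/2.2900 = -0.6622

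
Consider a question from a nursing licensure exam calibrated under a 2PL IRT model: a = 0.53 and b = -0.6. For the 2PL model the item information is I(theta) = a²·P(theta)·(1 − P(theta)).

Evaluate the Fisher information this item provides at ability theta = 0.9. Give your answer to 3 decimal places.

0.060

P = 1/(1+e^{-0.7950}) = 0.6889
P(1−P) = 0.6889 × 0.3111 = 0.2143
I = a² × P(1−P) = 0.53² × 0.2143 = 0.06020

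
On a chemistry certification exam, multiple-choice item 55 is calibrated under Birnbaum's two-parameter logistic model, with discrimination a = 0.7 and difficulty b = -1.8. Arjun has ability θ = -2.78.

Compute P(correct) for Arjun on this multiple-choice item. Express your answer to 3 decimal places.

0.335

P(θ) = 1 / (1 + exp(−a(θ − b)))
Exponent: 0.7 × (-2.78 − (-1.8)) = -0.6860
1/(1 + e^{0.6860}) = 0.3349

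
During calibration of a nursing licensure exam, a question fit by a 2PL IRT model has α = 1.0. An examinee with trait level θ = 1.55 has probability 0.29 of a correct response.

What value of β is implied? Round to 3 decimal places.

2.445

P(θ) = 1 / (1 + exp(−α(θ − β)))
logit(0.29) = ln(0.29/0.71) = -0.8954
β = θ − logit/(α) = 1.55 − (-0.8954)/1.0000 = 2.4454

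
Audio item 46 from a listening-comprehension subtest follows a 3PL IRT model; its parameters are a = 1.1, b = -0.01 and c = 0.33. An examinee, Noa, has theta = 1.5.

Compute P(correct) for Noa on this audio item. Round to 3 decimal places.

P(theta) = c + (1 − c) · 1 / (1 + exp(−a(theta − b)))
Exponent: 1.1 × (1.5 − (-0.01)) = 1.6610
1/(1 + e^{-1.6610}) = 0.8404
P = 0.33 + 0.67 × 0.8404 = 0.8930

0.893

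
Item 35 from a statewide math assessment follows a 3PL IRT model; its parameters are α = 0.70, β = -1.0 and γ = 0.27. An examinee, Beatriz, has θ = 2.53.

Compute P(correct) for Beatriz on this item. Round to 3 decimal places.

P(θ) = γ + (1 − γ) · 1 / (1 + exp(−α(θ − β)))
Exponent: 0.70 × (2.53 − (-1.0)) = 2.4710
1/(1 + e^{-2.4710}) = 0.9221
P = 0.27 + 0.73 × 0.9221 = 0.9431

0.943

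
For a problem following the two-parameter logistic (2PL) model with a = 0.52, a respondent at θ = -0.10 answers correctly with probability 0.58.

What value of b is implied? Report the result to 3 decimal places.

-0.721

P(θ) = 1 / (1 + exp(−a(θ − b)))
logit(0.58) = ln(0.58/0.42) = 0.3228
b = θ − logit/(a) = -0.10 − 0.3228/0.5200 = -0.7207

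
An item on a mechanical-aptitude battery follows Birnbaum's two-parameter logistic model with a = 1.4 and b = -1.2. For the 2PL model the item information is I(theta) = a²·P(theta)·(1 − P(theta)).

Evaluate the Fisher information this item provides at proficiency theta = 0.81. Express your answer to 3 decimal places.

0.105

P = 1/(1+e^{-2.8140}) = 0.9434
P(1−P) = 0.9434 × 0.0566 = 0.0534
I = a² × P(1−P) = 1.4² × 0.0534 = 0.10461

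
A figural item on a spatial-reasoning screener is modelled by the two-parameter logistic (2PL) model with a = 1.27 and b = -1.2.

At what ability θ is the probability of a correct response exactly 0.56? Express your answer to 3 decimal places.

-1.010

P(θ) = 1 / (1 + exp(−a(θ − b)))
logit = ln(0.5600/0.4400) = 0.2412
θ = b + logit/(a) = -1.2 + 0.2412/1.2700 = -1.0101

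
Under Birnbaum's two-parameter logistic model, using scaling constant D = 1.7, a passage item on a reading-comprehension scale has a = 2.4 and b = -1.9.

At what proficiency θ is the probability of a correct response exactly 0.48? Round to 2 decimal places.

P(θ) = 1 / (1 + exp(−D·a(θ − b)))
logit = ln(0.4800/0.5200) = -0.0800
θ = b + logit/(1.7·a) = -1.9 + (-0.0800)/4.0800 = -1.9196

-1.92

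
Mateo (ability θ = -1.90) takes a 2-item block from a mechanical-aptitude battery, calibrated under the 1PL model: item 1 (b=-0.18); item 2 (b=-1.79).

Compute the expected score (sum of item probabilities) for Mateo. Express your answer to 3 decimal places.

P(θ) = 1 / (1 + exp(−(θ − b)))
P_1 = 1/(1+e^{1.7200}) = 0.1519
P_2 = 1/(1+e^{0.1100}) = 0.4725
E[score] = 0.1519 + 0.4725 = 0.6244

0.624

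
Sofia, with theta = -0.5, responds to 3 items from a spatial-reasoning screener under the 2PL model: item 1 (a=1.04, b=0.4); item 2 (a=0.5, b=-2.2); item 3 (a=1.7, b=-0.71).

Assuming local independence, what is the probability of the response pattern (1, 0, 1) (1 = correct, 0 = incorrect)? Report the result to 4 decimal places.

0.0496

P(theta) = 1 / (1 + exp(−a(theta − b)))
P_1 = 1/(1+e^{0.9360}) = 0.2817
P_2 = 1/(1+e^{-0.8500}) = 0.7006
P_3 = 1/(1+e^{-0.3570}) = 0.5883
L = P_1 × (1−P_2) × P_3 = 0.2817 × 0.2994 × 0.5883 = 0.04963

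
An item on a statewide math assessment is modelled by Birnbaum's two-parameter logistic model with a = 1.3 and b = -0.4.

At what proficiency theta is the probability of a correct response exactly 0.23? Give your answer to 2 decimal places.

-1.33

P(theta) = 1 / (1 + exp(−a(theta − b)))
logit = ln(0.2300/0.7700) = -1.2083
theta = b + logit/(a) = -0.4 + (-1.2083)/1.3000 = -1.3295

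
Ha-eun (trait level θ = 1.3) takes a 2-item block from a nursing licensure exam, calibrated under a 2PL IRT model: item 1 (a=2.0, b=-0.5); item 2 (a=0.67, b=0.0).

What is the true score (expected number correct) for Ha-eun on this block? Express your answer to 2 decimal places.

P(θ) = 1 / (1 + exp(−a(θ − b)))
P_1 = 1/(1+e^{-3.6000}) = 0.9734
P_2 = 1/(1+e^{-0.8710}) = 0.7050
E[score] = 0.9734 + 0.7050 = 1.6784

1.68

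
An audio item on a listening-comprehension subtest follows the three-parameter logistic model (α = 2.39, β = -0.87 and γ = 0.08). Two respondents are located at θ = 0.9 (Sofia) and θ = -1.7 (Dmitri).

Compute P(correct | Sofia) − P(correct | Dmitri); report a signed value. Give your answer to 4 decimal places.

0.7956

P(θ) = γ + (1 − γ) · 1 / (1 + exp(−α(θ − β)))
P(Sofia) = 0.9868  [exponent 4.2303]
P(Dmitri) = 0.1913  [exponent -1.9837]
Difference = 0.9868 − 0.1913 = 0.7956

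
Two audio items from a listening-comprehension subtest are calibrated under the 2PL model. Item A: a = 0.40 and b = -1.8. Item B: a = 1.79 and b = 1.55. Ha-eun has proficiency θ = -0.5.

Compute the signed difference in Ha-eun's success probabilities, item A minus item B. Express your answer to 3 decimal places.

P(θ) = 1 / (1 + exp(−a(θ − b)))
P_A = 0.6271
P_B = 0.0249
P_A − P_B = 0.6023

0.602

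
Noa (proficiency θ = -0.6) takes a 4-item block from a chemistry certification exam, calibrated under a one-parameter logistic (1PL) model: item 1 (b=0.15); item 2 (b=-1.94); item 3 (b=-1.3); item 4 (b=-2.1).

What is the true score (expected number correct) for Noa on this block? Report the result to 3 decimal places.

P(θ) = 1 / (1 + exp(−(θ − b)))
P_1 = 1/(1+e^{0.7500}) = 0.3208
P_2 = 1/(1+e^{-1.3400}) = 0.7925
P_3 = 1/(1+e^{-0.7000}) = 0.6682
P_4 = 1/(1+e^{-1.5000}) = 0.8176
E[score] = 0.3208 + 0.7925 + 0.6682 + 0.8176 = 2.5991

2.599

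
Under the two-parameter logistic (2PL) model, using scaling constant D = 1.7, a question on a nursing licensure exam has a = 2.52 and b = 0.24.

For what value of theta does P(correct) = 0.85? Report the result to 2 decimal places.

0.64

P(theta) = 1 / (1 + exp(−D·a(theta − b)))
logit = ln(0.8500/0.1500) = 1.7346
theta = b + logit/(1.7·a) = 0.24 + 1.7346/4.2840 = 0.6449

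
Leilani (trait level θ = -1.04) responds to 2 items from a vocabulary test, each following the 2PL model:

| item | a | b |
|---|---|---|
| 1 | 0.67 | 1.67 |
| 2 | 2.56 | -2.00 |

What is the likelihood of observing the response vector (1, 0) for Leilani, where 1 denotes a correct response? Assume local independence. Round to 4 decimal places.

P(θ) = 1 / (1 + exp(−a(θ − b)))
P_1 = 1/(1+e^{1.8157}) = 0.1400
P_2 = 1/(1+e^{-2.4576}) = 0.9211
L = P_1 × (1−P_2) = 0.1400 × 0.0789 = 0.01104

0.0110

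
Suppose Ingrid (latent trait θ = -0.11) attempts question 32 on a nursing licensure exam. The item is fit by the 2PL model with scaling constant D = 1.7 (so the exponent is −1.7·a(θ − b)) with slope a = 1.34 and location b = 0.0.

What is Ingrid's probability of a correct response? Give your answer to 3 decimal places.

P(θ) = 1 / (1 + exp(−D·a(θ − b)))
Exponent: 1.7 × 1.34 × (-0.11 − 0.0) = -0.2506
1/(1 + e^{0.2506}) = 0.4377
P = 0.4377

0.438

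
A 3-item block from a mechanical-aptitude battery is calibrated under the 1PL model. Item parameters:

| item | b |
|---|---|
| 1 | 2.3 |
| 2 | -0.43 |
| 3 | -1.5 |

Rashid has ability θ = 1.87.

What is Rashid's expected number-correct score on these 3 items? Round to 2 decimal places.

2.27

P(θ) = 1 / (1 + exp(−(θ − b)))
P_1 = 1/(1+e^{0.4300}) = 0.3941
P_2 = 1/(1+e^{-2.3000}) = 0.9089
P_3 = 1/(1+e^{-3.3700}) = 0.9668
E[score] = 0.3941 + 0.9089 + 0.9668 = 2.2698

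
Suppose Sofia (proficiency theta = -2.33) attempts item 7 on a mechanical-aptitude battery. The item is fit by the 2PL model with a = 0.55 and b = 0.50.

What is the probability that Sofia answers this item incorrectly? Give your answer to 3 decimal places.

P(theta) = 1 / (1 + exp(−a(theta − b)))
Exponent: 0.55 × (-2.33 − 0.50) = -1.5565
1/(1 + e^{1.5565}) = 0.1741
P(incorrect) = 1 − 0.1741 = 0.8259

0.826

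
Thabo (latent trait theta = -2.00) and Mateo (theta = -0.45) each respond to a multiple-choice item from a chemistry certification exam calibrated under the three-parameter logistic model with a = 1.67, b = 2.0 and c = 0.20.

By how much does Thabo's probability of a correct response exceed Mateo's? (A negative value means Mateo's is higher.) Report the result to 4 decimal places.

P(theta) = c + (1 − c) · 1 / (1 + exp(−a(theta − b)))
P(Thabo) = 0.2010  [exponent -6.6800]
P(Mateo) = 0.2132  [exponent -4.0915]
Difference = 0.2010 − 0.2132 = -0.0121

-0.0121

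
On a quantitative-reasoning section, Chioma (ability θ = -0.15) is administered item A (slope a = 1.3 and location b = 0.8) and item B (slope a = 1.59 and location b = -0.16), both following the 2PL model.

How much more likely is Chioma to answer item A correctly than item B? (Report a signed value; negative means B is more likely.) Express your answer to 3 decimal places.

P(θ) = 1 / (1 + exp(−a(θ − b)))
P_A = 0.2253
P_B = 0.5040
P_A − P_B = -0.2787

-0.279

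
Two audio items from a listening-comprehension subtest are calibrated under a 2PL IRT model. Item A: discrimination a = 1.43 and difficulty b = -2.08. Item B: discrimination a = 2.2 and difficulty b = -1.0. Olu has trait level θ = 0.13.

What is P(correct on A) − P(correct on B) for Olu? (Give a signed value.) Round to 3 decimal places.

0.036

P(θ) = 1 / (1 + exp(−a(θ − b)))
P_A = 0.9593
P_B = 0.9232
P_A − P_B = 0.0362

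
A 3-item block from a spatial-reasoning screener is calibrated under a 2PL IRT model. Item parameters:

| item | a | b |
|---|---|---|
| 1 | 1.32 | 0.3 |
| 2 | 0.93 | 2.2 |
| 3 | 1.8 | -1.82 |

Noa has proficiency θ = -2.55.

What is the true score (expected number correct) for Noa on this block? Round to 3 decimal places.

0.246

P(θ) = 1 / (1 + exp(−a(θ − b)))
P_1 = 1/(1+e^{3.7620}) = 0.0227
P_2 = 1/(1+e^{4.4175}) = 0.0119
P_3 = 1/(1+e^{1.3140}) = 0.2118
E[score] = 0.0227 + 0.0119 + 0.2118 = 0.2464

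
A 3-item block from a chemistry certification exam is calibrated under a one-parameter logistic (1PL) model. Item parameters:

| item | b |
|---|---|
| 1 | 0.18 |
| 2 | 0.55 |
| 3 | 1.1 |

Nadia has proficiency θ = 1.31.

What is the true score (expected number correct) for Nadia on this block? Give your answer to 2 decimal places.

P(θ) = 1 / (1 + exp(−(θ − b)))
P_1 = 1/(1+e^{-1.1300}) = 0.7558
P_2 = 1/(1+e^{-0.7600}) = 0.6814
P_3 = 1/(1+e^{-0.2100}) = 0.5523
E[score] = 0.7558 + 0.6814 + 0.5523 = 1.9895

1.99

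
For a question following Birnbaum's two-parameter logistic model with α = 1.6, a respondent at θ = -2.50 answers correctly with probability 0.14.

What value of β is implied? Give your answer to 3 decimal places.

P(θ) = 1 / (1 + exp(−α(θ − β)))
logit(0.14) = ln(0.14/0.86) = -1.8153
β = θ − logit/(α) = -2.50 − (-1.8153)/1.6000 = -1.3654

-1.365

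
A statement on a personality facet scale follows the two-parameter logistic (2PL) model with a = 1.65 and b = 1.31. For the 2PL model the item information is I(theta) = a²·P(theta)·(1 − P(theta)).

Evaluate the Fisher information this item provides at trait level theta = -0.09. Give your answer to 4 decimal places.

0.2236

P = 1/(1+e^{2.3100}) = 0.0903
P(1−P) = 0.0903 × 0.9097 = 0.0821
I = a² × P(1−P) = 1.65² × 0.0821 = 0.22364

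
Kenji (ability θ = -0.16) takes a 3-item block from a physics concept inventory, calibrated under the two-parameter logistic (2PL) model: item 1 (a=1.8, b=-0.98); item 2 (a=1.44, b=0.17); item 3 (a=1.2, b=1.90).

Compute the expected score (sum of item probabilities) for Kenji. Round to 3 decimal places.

1.275

P(θ) = 1 / (1 + exp(−a(θ − b)))
P_1 = 1/(1+e^{-1.4760}) = 0.8140
P_2 = 1/(1+e^{0.4752}) = 0.3834
P_3 = 1/(1+e^{2.4720}) = 0.0778
E[score] = 0.8140 + 0.3834 + 0.0778 = 1.2752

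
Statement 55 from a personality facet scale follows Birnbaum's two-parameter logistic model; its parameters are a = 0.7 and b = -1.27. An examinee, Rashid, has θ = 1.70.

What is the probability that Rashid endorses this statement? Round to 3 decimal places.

0.889

P(θ) = 1 / (1 + exp(−a(θ − b)))
Exponent: 0.7 × (1.70 − (-1.27)) = 2.0790
1/(1 + e^{-2.0790}) = 0.8888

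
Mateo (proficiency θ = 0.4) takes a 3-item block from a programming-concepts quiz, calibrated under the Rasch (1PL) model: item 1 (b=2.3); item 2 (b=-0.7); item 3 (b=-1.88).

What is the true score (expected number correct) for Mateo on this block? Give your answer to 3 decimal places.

1.788

P(θ) = 1 / (1 + exp(−(θ − b)))
P_1 = 1/(1+e^{1.9000}) = 0.1301
P_2 = 1/(1+e^{-1.1000}) = 0.7503
P_3 = 1/(1+e^{-2.2800}) = 0.9072
E[score] = 0.1301 + 0.7503 + 0.9072 = 1.7876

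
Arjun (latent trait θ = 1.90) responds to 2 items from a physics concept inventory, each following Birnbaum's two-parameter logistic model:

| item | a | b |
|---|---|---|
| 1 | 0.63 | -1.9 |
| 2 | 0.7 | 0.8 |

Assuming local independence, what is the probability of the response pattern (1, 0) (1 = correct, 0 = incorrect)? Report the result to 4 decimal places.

0.2900

P(θ) = 1 / (1 + exp(−a(θ − b)))
P_1 = 1/(1+e^{-2.3940}) = 0.9164
P_2 = 1/(1+e^{-0.7700}) = 0.6835
L = P_1 × (1−P_2) = 0.9164 × 0.3165 = 0.29001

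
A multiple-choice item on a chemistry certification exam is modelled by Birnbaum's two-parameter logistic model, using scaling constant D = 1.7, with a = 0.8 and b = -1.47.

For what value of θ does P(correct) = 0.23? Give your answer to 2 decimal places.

P(θ) = 1 / (1 + exp(−D·a(θ − b)))
logit = ln(0.2300/0.7700) = -1.2083
θ = b + logit/(1.7·a) = -1.47 + (-1.2083)/1.3600 = -2.3585

-2.36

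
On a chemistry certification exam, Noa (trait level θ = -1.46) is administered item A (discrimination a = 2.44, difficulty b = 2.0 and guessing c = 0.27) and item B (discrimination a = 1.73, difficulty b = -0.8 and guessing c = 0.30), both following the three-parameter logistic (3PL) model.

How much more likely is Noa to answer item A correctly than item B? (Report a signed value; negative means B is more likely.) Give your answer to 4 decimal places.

-0.1992

P(θ) = c + (1 − c) · 1 / (1 + exp(−a(θ − b)))
P_A = 0.2702
P_B = 0.4694
P_A − P_B = -0.1992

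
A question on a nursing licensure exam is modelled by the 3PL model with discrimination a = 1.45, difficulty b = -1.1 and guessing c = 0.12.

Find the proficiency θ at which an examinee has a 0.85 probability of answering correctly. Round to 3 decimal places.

-0.009

P(θ) = c + (1 − c) · 1 / (1 + exp(−a(θ − b)))
Remove guessing floor: (0.85 − 0.12)/(1 − 0.12) = 0.8295
logit = ln(0.8295/0.1705) = 1.5824
θ = b + logit/(a) = -1.1 + 1.5824/1.4500 = -0.0087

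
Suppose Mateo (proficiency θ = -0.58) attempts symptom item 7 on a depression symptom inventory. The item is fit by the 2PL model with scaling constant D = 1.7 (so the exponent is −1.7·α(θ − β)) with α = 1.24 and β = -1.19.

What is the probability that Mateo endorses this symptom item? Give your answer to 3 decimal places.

0.783

P(θ) = 1 / (1 + exp(−D·α(θ − β)))
Exponent: 1.7 × 1.24 × (-0.58 − (-1.19)) = 1.2859
1/(1 + e^{-1.2859}) = 0.7834
P = 0.7834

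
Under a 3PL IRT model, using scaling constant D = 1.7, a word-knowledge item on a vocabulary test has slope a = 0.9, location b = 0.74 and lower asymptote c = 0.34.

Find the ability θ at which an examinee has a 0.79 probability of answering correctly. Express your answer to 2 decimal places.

P(θ) = c + (1 − c) · 1 / (1 + exp(−D·a(θ − b)))
Remove guessing floor: (0.79 − 0.34)/(1 − 0.34) = 0.6818
logit = ln(0.6818/0.3182) = 0.7621
θ = b + logit/(1.7·a) = 0.74 + 0.7621/1.5300 = 1.2381

1.24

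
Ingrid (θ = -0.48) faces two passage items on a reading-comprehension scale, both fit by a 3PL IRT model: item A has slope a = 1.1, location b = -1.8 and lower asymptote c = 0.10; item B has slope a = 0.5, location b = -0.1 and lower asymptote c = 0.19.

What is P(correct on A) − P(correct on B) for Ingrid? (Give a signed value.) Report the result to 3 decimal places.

P(θ) = c + (1 − c) · 1 / (1 + exp(−a(θ − b)))
P_A = 0.8293
P_B = 0.5566
P_A − P_B = 0.2726

0.273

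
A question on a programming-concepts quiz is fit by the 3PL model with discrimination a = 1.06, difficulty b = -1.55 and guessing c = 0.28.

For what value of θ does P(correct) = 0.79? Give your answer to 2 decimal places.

P(θ) = c + (1 − c) · 1 / (1 + exp(−a(θ − b)))
Remove guessing floor: (0.79 − 0.28)/(1 − 0.28) = 0.7083
logit = ln(0.7083/0.2917) = 0.8873
θ = b + logit/(a) = -1.55 + 0.8873/1.0600 = -0.7129

-0.71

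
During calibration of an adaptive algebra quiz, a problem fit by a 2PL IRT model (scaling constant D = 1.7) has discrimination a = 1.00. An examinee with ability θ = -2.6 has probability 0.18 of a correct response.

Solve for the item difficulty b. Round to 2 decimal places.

P(θ) = 1 / (1 + exp(−D·a(θ − b)))
logit(0.18) = ln(0.18/0.82) = -1.5163
b = θ − logit/(1.7·a) = -2.6 − (-1.5163)/1.7000 = -1.7080

-1.71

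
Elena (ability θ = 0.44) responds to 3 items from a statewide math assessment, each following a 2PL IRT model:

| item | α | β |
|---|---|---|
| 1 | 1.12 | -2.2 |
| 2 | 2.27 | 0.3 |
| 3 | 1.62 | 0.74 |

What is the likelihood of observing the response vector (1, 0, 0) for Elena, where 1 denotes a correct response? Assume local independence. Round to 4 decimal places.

0.2479

P(θ) = 1 / (1 + exp(−α(θ − β)))
P_1 = 1/(1+e^{-2.9568}) = 0.9506
P_2 = 1/(1+e^{-0.3178}) = 0.5788
P_3 = 1/(1+e^{0.4860}) = 0.3808
L = P_1 × (1−P_2) × (1−P_3) = 0.9506 × 0.4212 × 0.6192 = 0.24791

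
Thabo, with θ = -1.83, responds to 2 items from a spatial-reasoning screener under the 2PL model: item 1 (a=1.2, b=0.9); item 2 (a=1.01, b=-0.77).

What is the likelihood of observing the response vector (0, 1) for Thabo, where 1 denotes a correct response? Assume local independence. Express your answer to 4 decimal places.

P(θ) = 1 / (1 + exp(−a(θ − b)))
P_1 = 1/(1+e^{3.2760}) = 0.0364
P_2 = 1/(1+e^{1.0706}) = 0.2553
L = (1−P_1) × P_2 = 0.9636 × 0.2553 = 0.24600

0.2460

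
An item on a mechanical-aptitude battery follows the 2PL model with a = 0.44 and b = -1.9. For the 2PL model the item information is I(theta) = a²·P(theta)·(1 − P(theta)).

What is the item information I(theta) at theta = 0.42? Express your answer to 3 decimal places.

0.038

P = 1/(1+e^{-1.0208}) = 0.7351
P(1−P) = 0.7351 × 0.2649 = 0.1947
I = a² × P(1−P) = 0.44² × 0.1947 = 0.03770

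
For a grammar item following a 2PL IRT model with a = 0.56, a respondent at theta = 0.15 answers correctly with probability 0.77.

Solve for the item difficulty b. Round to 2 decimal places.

-2.01

P(theta) = 1 / (1 + exp(−a(theta − b)))
logit(0.77) = ln(0.77/0.23) = 1.2083
b = theta − logit/(a) = 0.15 − 1.2083/0.5600 = -2.0077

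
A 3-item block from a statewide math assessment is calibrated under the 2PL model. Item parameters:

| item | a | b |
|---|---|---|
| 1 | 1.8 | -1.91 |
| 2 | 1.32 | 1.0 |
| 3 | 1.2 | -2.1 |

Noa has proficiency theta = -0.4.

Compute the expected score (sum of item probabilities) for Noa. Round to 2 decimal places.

P(theta) = 1 / (1 + exp(−a(theta − b)))
P_1 = 1/(1+e^{-2.7180}) = 0.9381
P_2 = 1/(1+e^{1.8480}) = 0.1361
P_3 = 1/(1+e^{-2.0400}) = 0.8849
E[score] = 0.9381 + 0.1361 + 0.8849 = 1.9591

1.96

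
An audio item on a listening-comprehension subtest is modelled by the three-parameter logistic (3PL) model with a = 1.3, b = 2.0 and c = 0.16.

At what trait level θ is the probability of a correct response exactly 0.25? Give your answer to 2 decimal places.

0.37

P(θ) = c + (1 − c) · 1 / (1 + exp(−a(θ − b)))
Remove guessing floor: (0.25 − 0.16)/(1 − 0.16) = 0.1071
logit = ln(0.1071/0.8929) = -2.1203
θ = b + logit/(a) = 2.0 + (-2.1203)/1.3000 = 0.3690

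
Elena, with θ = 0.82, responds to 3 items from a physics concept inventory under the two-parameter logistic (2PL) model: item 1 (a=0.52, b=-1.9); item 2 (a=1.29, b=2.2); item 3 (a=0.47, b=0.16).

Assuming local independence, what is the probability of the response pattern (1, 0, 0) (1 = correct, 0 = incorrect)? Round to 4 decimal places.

P(θ) = 1 / (1 + exp(−a(θ − b)))
P_1 = 1/(1+e^{-1.4144}) = 0.8045
P_2 = 1/(1+e^{1.7802}) = 0.1443
P_3 = 1/(1+e^{-0.3102}) = 0.5769
L = P_1 × (1−P_2) × (1−P_3) = 0.8045 × 0.8557 × 0.4231 = 0.29124

0.2912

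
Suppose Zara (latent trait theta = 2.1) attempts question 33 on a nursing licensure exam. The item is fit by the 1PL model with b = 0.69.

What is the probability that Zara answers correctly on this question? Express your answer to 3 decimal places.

0.804

P(theta) = 1 / (1 + exp(−(theta − b)))
Exponent: (2.1 − 0.69) = 1.4100
1/(1 + e^{-1.4100}) = 0.8038
P = 0.8038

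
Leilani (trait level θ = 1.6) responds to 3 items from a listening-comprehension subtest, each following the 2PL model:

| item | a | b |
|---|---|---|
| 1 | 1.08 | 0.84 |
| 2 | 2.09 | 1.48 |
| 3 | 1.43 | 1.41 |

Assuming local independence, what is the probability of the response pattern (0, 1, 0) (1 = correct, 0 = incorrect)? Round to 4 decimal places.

P(θ) = 1 / (1 + exp(−a(θ − b)))
P_1 = 1/(1+e^{-0.8208}) = 0.6944
P_2 = 1/(1+e^{-0.2508}) = 0.5624
P_3 = 1/(1+e^{-0.2717}) = 0.5675
L = (1−P_1) × P_2 × (1−P_3) = 0.3056 × 0.5624 × 0.4325 = 0.07433

0.0743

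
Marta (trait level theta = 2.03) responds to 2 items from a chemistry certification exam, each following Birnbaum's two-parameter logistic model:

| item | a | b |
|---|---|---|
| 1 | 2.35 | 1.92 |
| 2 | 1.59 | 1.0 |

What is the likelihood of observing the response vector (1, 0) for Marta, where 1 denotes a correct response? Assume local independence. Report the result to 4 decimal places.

0.0919

P(theta) = 1 / (1 + exp(−a(theta − b)))
P_1 = 1/(1+e^{-0.2585}) = 0.5643
P_2 = 1/(1+e^{-1.6377}) = 0.8372
L = P_1 × (1−P_2) = 0.5643 × 0.1628 = 0.09185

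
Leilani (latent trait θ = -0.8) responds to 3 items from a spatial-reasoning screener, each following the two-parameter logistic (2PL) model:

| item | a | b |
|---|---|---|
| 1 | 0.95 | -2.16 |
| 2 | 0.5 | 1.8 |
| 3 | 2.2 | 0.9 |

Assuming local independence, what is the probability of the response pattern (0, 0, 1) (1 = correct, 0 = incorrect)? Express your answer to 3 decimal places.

0.004

P(θ) = 1 / (1 + exp(−a(θ − b)))
P_1 = 1/(1+e^{-1.2920}) = 0.7845
P_2 = 1/(1+e^{1.3000}) = 0.2142
P_3 = 1/(1+e^{3.7400}) = 0.0232
L = (1−P_1) × (1−P_2) × P_3 = 0.2155 × 0.7858 × 0.0232 = 0.00393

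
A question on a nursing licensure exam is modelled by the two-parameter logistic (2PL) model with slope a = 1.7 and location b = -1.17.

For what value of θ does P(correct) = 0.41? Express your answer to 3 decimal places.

P(θ) = 1 / (1 + exp(−a(θ − b)))
logit = ln(0.4100/0.5900) = -0.3640
θ = b + logit/(a) = -1.17 + (-0.3640)/1.7000 = -1.3841

-1.384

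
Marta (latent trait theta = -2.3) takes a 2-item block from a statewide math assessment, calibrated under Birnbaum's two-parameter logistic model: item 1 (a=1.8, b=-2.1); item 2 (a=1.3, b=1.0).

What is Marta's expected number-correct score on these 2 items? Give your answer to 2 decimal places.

0.42

P(theta) = 1 / (1 + exp(−a(theta − b)))
P_1 = 1/(1+e^{0.3600}) = 0.4110
P_2 = 1/(1+e^{4.2900}) = 0.0135
E[score] = 0.4110 + 0.0135 = 0.4245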